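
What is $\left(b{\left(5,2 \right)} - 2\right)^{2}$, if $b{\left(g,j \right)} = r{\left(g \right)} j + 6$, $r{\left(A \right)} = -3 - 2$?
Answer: $36$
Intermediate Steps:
$r{\left(A \right)} = -5$ ($r{\left(A \right)} = -3 - 2 = -5$)
$b{\left(g,j \right)} = 6 - 5 j$ ($b{\left(g,j \right)} = - 5 j + 6 = 6 - 5 j$)
$\left(b{\left(5,2 \right)} - 2\right)^{2} = \left(\left(6 - 10\right) - 2\right)^{2} = \left(-4 - 2\right)^{2} = \left(-6\right)^{2} = 36$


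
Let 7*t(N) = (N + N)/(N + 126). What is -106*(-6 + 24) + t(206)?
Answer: -1108445/581 ≈ -1907.8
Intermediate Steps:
t(N) = 2*N/(7*(126 + N)) (t(N) = ((N + N)/(N + 126))/7 = ((2*N)/(126 + N))/7 = (2*N/(126 + N))/7 = 2*N/(7*(126 + N)))
-106*(-6 + 24) + t(206) = -106*(-6 + 24) + (2/7)*206/(126 + 206) = -106*18 + (2/7)*206/332 = -1908 + (2/7)*206*(1/332) = -1908 + 103/581 = -1108445/581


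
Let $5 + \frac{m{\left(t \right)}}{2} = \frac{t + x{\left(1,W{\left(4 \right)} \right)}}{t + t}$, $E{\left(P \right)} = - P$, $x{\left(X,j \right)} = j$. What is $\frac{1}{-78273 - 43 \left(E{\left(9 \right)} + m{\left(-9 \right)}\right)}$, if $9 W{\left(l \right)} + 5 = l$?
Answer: $- \frac{81}{6277462} \approx -1.2903 \cdot 10^{-5}$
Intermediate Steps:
$W{\left(l \right)} = - \frac{5}{9} + \frac{l}{9}$
$m{\left(t \right)} = -10 + \frac{- \frac{1}{9} + t}{t}$ ($m{\left(t \right)} = -10 + 2 \frac{t + \left(- \frac{5}{9} + \frac{1}{9} \cdot 4\right)}{t + t} = -10 + 2 \frac{t + \left(- \frac{5}{9} + \frac{4}{9}\right)}{2 t} = -10 + 2 \left(t - \frac{1}{9}\right) \frac{1}{2 t} = -10 + 2 \left(- \frac{1}{9} + t\right) \frac{1}{2 t} = -10 + 2 \frac{- \frac{1}{9} + t}{2 t} = -10 + \frac{- \frac{1}{9} + t}{t}$)
$\frac{1}{-78273 - 43 \left(E{\left(9 \right)} + m{\left(-9 \right)}\right)} = \frac{1}{-78273 - 43 \left(\left(-1\right) 9 - \left(9 + \frac{1}{9 \left(-9\right)}\right)\right)} = \frac{1}{-78273 - 43 \left(-9 - \frac{728}{81}\right)} = \frac{1}{-78273 - - \frac{62651}{81}} = \frac{1}{-78273 + \frac{62651}{81}} = \frac{1}{- \frac{6277462}{81}} = - \frac{81}{6277462}$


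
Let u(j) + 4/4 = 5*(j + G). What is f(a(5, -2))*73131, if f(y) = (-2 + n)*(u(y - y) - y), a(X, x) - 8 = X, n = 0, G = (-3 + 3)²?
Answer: 2047668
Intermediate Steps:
G = 0 (G = 0² = 0)
a(X, x) = 8 + X
u(j) = -1 + 5*j (u(j) = -1 + 5*(j + 0) = -1 + 5*j)
f(y) = 2 + 2*y (f(y) = (-2 + 0)*((-1 + 5*(y - y)) - y) = -2*((-1 + 5*0) - y) = -2*((-1 + 0) - y) = -2*(-1 - y) = 2 + 2*y)
f(a(5, -2))*73131 = (2 + 2*(8 + 5))*73131 = (2 + 2*13)*73131 = (2 + 26)*73131 = 28*73131 = 2047668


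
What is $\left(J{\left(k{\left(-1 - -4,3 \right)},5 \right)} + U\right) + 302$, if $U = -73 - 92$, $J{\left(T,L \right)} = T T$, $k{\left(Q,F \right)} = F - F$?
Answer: $137$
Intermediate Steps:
$k{\left(Q,F \right)} = 0$
$J{\left(T,L \right)} = T^{2}$
$U = -165$ ($U = -73 - 92 = -165$)
$\left(J{\left(k{\left(-1 - -4,3 \right)},5 \right)} + U\right) + 302 = \left(0^{2} - 165\right) + 302 = \left(0 - 165\right) + 302 = -165 + 302 = 137$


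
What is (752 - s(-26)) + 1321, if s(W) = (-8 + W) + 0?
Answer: 2107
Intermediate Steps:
s(W) = -8 + W
(752 - s(-26)) + 1321 = (752 - (-8 - 26)) + 1321 = (752 - 1*(-34)) + 1321 = (752 + 34) + 1321 = 786 + 1321 = 2107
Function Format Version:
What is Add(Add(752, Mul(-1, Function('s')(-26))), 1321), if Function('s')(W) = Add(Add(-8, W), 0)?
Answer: 2107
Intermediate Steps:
Function('s')(W) = Add(-8, W)
Add(Add(752, Mul(-1, Function('s')(-26))), 1321) = Add(Add(752, Mul(-1, Add(-8, -26))), 1321) = Add(Add(752, Mul(-1, -34)), 1321) = Add(Add(752, 34), 1321) = Add(786, 1321) = 2107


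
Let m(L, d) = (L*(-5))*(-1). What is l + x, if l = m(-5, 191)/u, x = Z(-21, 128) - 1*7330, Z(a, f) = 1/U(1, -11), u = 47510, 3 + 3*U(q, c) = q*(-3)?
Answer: -34827208/4751 ≈ -7330.5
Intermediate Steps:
U(q, c) = -1 - q (U(q, c) = -1 + (q*(-3))/3 = -1 + (-3*q)/3 = -1 - q)
m(L, d) = 5*L (m(L, d) = -5*L*(-1) = 5*L)
Z(a, f) = -1/2 (Z(a, f) = 1/(-1 - 1*1) = 1/(-1 - 1) = 1/(-2) = -1/2)
x = -14661/2 (x = -1/2 - 1*7330 = -1/2 - 7330 = -14661/2 ≈ -7330.5)
l = -5/9502 (l = (5*(-5))/47510 = -25*1/47510 = -5/9502 ≈ -0.00052620)
l + x = -5/9502 - 14661/2 = -34827208/4751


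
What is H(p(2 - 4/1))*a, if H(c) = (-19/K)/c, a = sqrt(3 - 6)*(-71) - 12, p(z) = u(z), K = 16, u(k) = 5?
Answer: 57/20 + 1349*I*sqrt(3)/80 ≈ 2.85 + 29.207*I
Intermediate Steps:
p(z) = 5
a = -12 - 71*I*sqrt(3) (a = sqrt(-3)*(-71) - 12 = (I*sqrt(3))*(-71) - 12 = -71*I*sqrt(3) - 12 = -12 - 71*I*sqrt(3) ≈ -12.0 - 122.98*I)
H(c) = -19/(16*c) (H(c) = (-19/16)/c = (-19*1/16)/c = -19/(16*c))
H(p(2 - 4/1))*a = (-19/16/5)*(-12 - 71*I*sqrt(3)) = (-19/16*1/5)*(-12 - 71*I*sqrt(3)) = -19*(-12 - 71*I*sqrt(3))/80 = 57/20 + 1349*I*sqrt(3)/80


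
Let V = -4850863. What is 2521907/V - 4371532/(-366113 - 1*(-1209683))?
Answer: -11666553960053/2046021250455 ≈ -5.7021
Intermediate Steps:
2521907/V - 4371532/(-366113 - 1*(-1209683)) = 2521907/(-4850863) - 4371532/(-366113 - 1*(-1209683)) = 2521907*(-1/4850863) - 4371532/(-366113 + 1209683) = -2521907/4850863 - 4371532/843570 = -2521907/4850863 - 4371532*1/843570 = -2521907/4850863 - 2185766/421785 = -11666553960053/2046021250455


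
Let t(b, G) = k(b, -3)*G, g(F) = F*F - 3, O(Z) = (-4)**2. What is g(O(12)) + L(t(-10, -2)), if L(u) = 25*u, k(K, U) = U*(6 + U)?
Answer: 703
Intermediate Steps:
O(Z) = 16
g(F) = -3 + F**2 (g(F) = F**2 - 3 = -3 + F**2)
t(b, G) = -9*G (t(b, G) = (-3*(6 - 3))*G = (-3*3)*G = -9*G)
g(O(12)) + L(t(-10, -2)) = (-3 + 16**2) + 25*(-9*(-2)) = (-3 + 256) + 25*18 = 253 + 450 = 703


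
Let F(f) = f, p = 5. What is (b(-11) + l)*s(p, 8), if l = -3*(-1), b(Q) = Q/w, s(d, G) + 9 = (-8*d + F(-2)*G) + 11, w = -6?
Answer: -261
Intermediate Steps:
s(d, G) = 2 - 8*d - 2*G (s(d, G) = -9 + ((-8*d - 2*G) + 11) = -9 + (11 - 8*d - 2*G) = 2 - 8*d - 2*G)
b(Q) = -Q/6 (b(Q) = Q/(-6) = Q*(-1/6) = -Q/6)
l = 3
(b(-11) + l)*s(p, 8) = (-1/6*(-11) + 3)*(2 - 8*5 - 2*8) = (11/6 + 3)*(2 - 40 - 16) = (29/6)*(-54) = -261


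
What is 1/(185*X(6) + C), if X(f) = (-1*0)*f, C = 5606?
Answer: 1/5606 ≈ 0.00017838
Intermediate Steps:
X(f) = 0 (X(f) = 0*f = 0)
1/(185*X(6) + C) = 1/(185*0 + 5606) = 1/(0 + 5606) = 1/5606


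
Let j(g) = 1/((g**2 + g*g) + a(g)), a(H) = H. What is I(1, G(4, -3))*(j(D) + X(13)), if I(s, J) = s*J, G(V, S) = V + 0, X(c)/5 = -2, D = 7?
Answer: -4196/105 ≈ -39.962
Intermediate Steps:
X(c) = -10 (X(c) = 5*(-2) = -10)
G(V, S) = V
j(g) = 1/(g + 2*g**2) (j(g) = 1/((g**2 + g*g) + g) = 1/((g**2 + g**2) + g) = 1/(2*g**2 + g) = 1/(g + 2*g**2))
I(s, J) = J*s
I(1, G(4, -3))*(j(D) + X(13)) = (4*1)*(1/(7*(1 + 2*7)) - 10) = 4*(1/(7*(1 + 14)) - 10) = 4*((1/7)/15 - 10) = 4*((1/7)*(1/15) - 10) = 4*(1/105 - 10) = 4*(-1049/105) = -4196/105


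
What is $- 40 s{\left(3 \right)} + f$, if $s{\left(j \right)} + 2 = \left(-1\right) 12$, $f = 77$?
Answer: $637$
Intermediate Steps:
$s{\left(j \right)} = -14$ ($s{\left(j \right)} = -2 - 12 = -14$)
$- 40 s{\left(3 \right)} + f = \left(-40\right) \left(-14\right) + 77 = 560 + 77 = 637$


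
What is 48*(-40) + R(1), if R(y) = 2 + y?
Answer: -1917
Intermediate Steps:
48*(-40) + R(1) = 48*(-40) + (2 + 1) = -1920 + 3 = -1917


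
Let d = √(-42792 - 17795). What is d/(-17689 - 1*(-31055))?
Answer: I*√60587/13366 ≈ 0.018416*I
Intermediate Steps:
d = I*√60587 (d = √(-60587) = I*√60587 ≈ 246.14*I)
d/(-17689 - 1*(-31055)) = (I*√60587)/(-17689 - 1*(-31055)) = (I*√60587)/(-17689 + 31055) = (I*√60587)/13366 = (I*√60587)*(1/13366) = I*√60587/13366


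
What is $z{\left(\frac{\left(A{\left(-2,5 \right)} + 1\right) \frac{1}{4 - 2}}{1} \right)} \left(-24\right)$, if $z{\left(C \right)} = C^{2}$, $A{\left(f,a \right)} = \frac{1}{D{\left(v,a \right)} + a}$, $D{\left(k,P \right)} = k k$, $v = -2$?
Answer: $- \frac{200}{27} \approx -7.4074$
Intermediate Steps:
$D{\left(k,P \right)} = k^{2}$
$A{\left(f,a \right)} = \frac{1}{4 + a}$ ($A{\left(f,a \right)} = \frac{1}{\left(-2\right)^{2} + a} = \frac{1}{4 + a}$)
$z{\left(\frac{\left(A{\left(-2,5 \right)} + 1\right) \frac{1}{4 - 2}}{1} \right)} \left(-24\right) = \left(\frac{\left(\frac{1}{4 + 5} + 1\right) \frac{1}{4 - 2}}{1}\right)^{2} \left(-24\right) = \left(\frac{\frac{1}{9} + 1}{2} \cdot 1\right)^{2} \left(-24\right) = \left(\left(\frac{1}{9} + 1\right) \frac{1}{2} \cdot 1\right)^{2} \left(-24\right) = \left(\frac{10}{9} \cdot \frac{1}{2} \cdot 1\right)^{2} \left(-24\right) = \left(\frac{5}{9} \cdot 1\right)^{2} \left(-24\right) = \left(\frac{5}{9}\right)^{2} \left(-24\right) = \frac{25}{81} \left(-24\right) = - \frac{200}{27}$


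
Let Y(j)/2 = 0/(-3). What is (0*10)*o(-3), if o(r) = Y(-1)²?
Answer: 0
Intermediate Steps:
Y(j) = 0 (Y(j) = 2*(0/(-3)) = 2*(0*(-⅓)) = 2*0 = 0)
o(r) = 0 (o(r) = 0² = 0)
(0*10)*o(-3) = (0*10)*0 = 0*0 = 0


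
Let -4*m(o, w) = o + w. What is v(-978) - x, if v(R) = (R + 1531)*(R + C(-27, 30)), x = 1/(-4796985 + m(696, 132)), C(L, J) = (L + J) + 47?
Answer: -2461842179327/4797192 ≈ -5.1318e+5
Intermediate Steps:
m(o, w) = -o/4 - w/4 (m(o, w) = -(o + w)/4 = -o/4 - w/4)
C(L, J) = 47 + J + L (C(L, J) = (J + L) + 47 = 47 + J + L)
x = -1/4797192 (x = 1/(-4796985 + (-¼*696 - ¼*132)) = 1/(-4796985 + (-174 - 33)) = 1/(-4796985 - 207) = 1/(-4797192) = -1/4797192 ≈ -2.0846e-7)
v(R) = (50 + R)*(1531 + R) (v(R) = (R + 1531)*(R + (47 + 30 - 27)) = (1531 + R)*(R + 50) = (1531 + R)*(50 + R) = (50 + R)*(1531 + R))
v(-978) - x = (76550 + (-978)² + 1581*(-978)) - 1*(-1/4797192) = (76550 + 956484 - 1546218) + 1/4797192 = -513184 + 1/4797192 = -2461842179327/4797192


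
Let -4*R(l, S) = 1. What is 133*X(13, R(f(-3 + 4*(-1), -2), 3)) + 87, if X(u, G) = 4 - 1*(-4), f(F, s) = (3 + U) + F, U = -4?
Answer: 1151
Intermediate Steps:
f(F, s) = -1 + F (f(F, s) = (3 - 4) + F = -1 + F)
R(l, S) = -1/4 (R(l, S) = -1/4*1 = -1/4)
X(u, G) = 8 (X(u, G) = 4 + 4 = 8)
133*X(13, R(f(-3 + 4*(-1), -2), 3)) + 87 = 133*8 + 87 = 1064 + 87 = 1151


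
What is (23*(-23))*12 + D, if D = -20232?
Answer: -26580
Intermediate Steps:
(23*(-23))*12 + D = (23*(-23))*12 - 20232 = -529*12 - 20232 = -6348 - 20232 = -26580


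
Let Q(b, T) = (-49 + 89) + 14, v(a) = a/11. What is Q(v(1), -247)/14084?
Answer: 27/7042 ≈ 0.0038341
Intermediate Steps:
v(a) = a/11 (v(a) = a*(1/11) = a/11)
Q(b, T) = 54 (Q(b, T) = 40 + 14 = 54)
Q(v(1), -247)/14084 = 54/14084 = 54*(1/14084) = 27/7042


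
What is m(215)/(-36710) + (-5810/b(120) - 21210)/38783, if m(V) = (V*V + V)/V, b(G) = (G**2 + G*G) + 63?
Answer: -11357642706932/20546471895795 ≈ -0.55278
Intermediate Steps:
b(G) = 63 + 2*G**2 (b(G) = (G**2 + G**2) + 63 = 2*G**2 + 63 = 63 + 2*G**2)
m(V) = (V + V**2)/V (m(V) = (V**2 + V)/V = (V + V**2)/V)
m(215)/(-36710) + (-5810/b(120) - 21210)/38783 = (1 + 215)/(-36710) + (-5810/(63 + 2*120**2) - 21210)/38783 = 216*(-1/36710) + (-5810/(63 + 2*14400) - 21210)*(1/38783) = -108/18355 + (-5810/(63 + 28800) - 21210)*(1/38783) = -108/18355 + (-5810/28863 - 21210)*(1/38783) = -108/18355 - 612190040/28863*1/38783 = -108/18355 - 612190040/1119393729 = -11357642706932/20546471895795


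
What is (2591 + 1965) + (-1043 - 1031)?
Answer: 2482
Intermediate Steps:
(2591 + 1965) + (-1043 - 1031) = 4556 - 2074 = 2482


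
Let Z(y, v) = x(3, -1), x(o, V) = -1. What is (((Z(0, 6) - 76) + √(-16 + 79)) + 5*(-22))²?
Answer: 35032 - 1122*√7 ≈ 32063.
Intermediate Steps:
Z(y, v) = -1
(((Z(0, 6) - 76) + √(-16 + 79)) + 5*(-22))² = (((-1 - 76) + √(-16 + 79)) + 5*(-22))² = ((-77 + √63) - 110)² = ((-77 + 3*√7) - 110)² = (-187 + 3*√7)²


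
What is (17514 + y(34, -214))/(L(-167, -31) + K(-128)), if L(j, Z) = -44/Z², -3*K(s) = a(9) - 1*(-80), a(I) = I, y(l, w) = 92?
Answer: -50758098/85661 ≈ -592.55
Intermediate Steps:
K(s) = -89/3 (K(s) = -(9 - 1*(-80))/3 = -(9 + 80)/3 = -⅓*89 = -89/3)
L(j, Z) = -44/Z²
(17514 + y(34, -214))/(L(-167, -31) + K(-128)) = (17514 + 92)/(-44/(-31)² - 89/3) = 17606/(-44*1/961 - 89/3) = 17606/(-44/961 - 89/3) = 17606/(-85661/2883) = 17606*(-2883/85661) = -50758098/85661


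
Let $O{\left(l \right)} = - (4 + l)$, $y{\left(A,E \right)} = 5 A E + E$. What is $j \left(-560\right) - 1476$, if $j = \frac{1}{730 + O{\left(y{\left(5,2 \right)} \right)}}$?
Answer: $- \frac{497692}{337} \approx -1476.8$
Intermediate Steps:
$y{\left(A,E \right)} = E + 5 A E$ ($y{\left(A,E \right)} = 5 A E + E = E + 5 A E$)
$O{\left(l \right)} = -4 - l$
$j = \frac{1}{674}$ ($j = \frac{1}{730 - \left(4 + 2 \left(1 + 5 \cdot 5\right)\right)} = \frac{1}{730 - \left(4 + 2 \left(1 + 25\right)\right)} = \frac{1}{730 - \left(4 + 2 \cdot 26\right)} = \frac{1}{730 - 56} = \frac{1}{674} \approx 0.0014837$)
$j \left(-560\right) - 1476 = \frac{1}{674} \left(-560\right) - 1476 = - \frac{280}{337} - 1476 = - \frac{497692}{337}$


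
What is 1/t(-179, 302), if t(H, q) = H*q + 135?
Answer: -1/53923 ≈ -1.8545e-5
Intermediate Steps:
t(H, q) = 135 + H*q
1/t(-179, 302) = 1/(135 - 179*302) = 1/(135 - 54058) = 1/(-53923) = -1/53923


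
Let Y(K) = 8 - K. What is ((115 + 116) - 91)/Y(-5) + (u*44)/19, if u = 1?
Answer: 3232/247 ≈ 13.085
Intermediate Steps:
((115 + 116) - 91)/Y(-5) + (u*44)/19 = ((115 + 116) - 91)/(8 - 1*(-5)) + (1*44)/19 = (231 - 91)/(8 + 5) + 44*(1/19) = 140/13 + 44/19 = 3232/247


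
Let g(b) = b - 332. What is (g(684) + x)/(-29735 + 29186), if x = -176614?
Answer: 58754/183 ≈ 321.06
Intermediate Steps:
g(b) = -332 + b
(g(684) + x)/(-29735 + 29186) = ((-332 + 684) - 176614)/(-29735 + 29186) = (352 - 176614)/(-549) = -176262*(-1/549) = 58754/183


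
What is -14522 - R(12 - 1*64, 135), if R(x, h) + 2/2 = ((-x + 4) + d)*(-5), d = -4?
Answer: -14261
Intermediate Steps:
R(x, h) = -1 + 5*x (R(x, h) = -1 + ((-x + 4) - 4)*(-5) = -1 + ((4 - x) - 4)*(-5) = -1 - x*(-5) = -1 + 5*x)
-14522 - R(12 - 1*64, 135) = -14522 - (-1 + 5*(12 - 1*64)) = -14522 - (-1 + 5*(12 - 64)) = -14522 - (-1 + 5*(-52)) = -14522 - (-1 - 260) = -14522 - 1*(-261) = -14522 + 261 = -14261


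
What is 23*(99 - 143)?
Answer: -1012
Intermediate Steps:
23*(99 - 143) = 23*(-44) = -1012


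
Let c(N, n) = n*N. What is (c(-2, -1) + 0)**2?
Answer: 4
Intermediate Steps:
c(N, n) = N*n
(c(-2, -1) + 0)**2 = (-2*(-1) + 0)**2 = (2 + 0)**2 = 2**2 = 4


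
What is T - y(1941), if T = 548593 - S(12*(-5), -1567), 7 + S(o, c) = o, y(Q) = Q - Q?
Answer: 548660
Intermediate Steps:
y(Q) = 0
S(o, c) = -7 + o
T = 548660 (T = 548593 - (-7 + 12*(-5)) = 548593 - (-7 - 60) = 548593 - 1*(-67) = 548593 + 67 = 548660)
T - y(1941) = 548660 - 1*0 = 548660 + 0 = 548660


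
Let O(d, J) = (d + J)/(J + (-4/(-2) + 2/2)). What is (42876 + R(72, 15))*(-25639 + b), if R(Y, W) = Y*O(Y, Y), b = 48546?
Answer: 24633179892/25 ≈ 9.8533e+8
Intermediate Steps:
O(d, J) = (J + d)/(3 + J) (O(d, J) = (J + d)/(J + (-4*(-½) + 2*(½))) = (J + d)/(J + (2 + 1)) = (J + d)/(J + 3) = (J + d)/(3 + J))
R(Y, W) = 2*Y²/(3 + Y) (R(Y, W) = Y*((Y + Y)/(3 + Y)) = Y*((2*Y)/(3 + Y)) = Y*(2*Y/(3 + Y)) = 2*Y²/(3 + Y))
(42876 + R(72, 15))*(-25639 + b) = (42876 + 2*72²/(3 + 72))*(-25639 + 48546) = (42876 + 2*5184/75)*22907 = (42876 + 2*5184*(1/75))*22907 = (42876 + 3456/25)*22907 = (1075356/25)*22907 = 24633179892/25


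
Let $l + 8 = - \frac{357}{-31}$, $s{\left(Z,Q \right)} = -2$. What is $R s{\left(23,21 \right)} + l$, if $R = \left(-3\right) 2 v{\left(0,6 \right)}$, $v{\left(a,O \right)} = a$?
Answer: $\frac{109}{31} \approx 3.5161$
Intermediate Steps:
$R = 0$ ($R = \left(-3\right) 2 \cdot 0 = \left(-6\right) 0 = 0$)
$l = \frac{109}{31}$ ($l = -8 - \frac{357}{-31} = -8 - - \frac{357}{31} = -8 + \frac{357}{31} = \frac{109}{31} \approx 3.5161$)
$R s{\left(23,21 \right)} + l = 0 \left(-2\right) + \frac{109}{31} = 0 + \frac{109}{31} = \frac{109}{31}$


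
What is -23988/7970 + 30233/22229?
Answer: -146136121/88582565 ≈ -1.6497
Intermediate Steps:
-23988/7970 + 30233/22229 = -23988*1/7970 + 30233*(1/22229) = -11994/3985 + 30233/22229 = -146136121/88582565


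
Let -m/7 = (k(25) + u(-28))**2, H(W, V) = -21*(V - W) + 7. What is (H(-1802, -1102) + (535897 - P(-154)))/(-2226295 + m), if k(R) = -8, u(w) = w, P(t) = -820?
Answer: -522024/2235367 ≈ -0.23353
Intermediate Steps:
H(W, V) = 7 - 21*V + 21*W (H(W, V) = (-21*V + 21*W) + 7 = 7 - 21*V + 21*W)
m = -9072 (m = -7*(-8 - 28)**2 = -7*(-36)**2 = -7*1296 = -9072)
(H(-1802, -1102) + (535897 - P(-154)))/(-2226295 + m) = ((7 - 21*(-1102) + 21*(-1802)) + (535897 - 1*(-820)))/(-2226295 - 9072) = ((7 + 23142 - 37842) + (535897 + 820))/(-2235367) = (-14693 + 536717)*(-1/2235367) = 522024*(-1/2235367) = -522024/2235367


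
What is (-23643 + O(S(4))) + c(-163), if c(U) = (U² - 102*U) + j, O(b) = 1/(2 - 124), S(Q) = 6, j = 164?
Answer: 2405351/122 ≈ 19716.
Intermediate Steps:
O(b) = -1/122 (O(b) = 1/(-122) = -1/122)
c(U) = 164 + U² - 102*U (c(U) = (U² - 102*U) + 164 = 164 + U² - 102*U)
(-23643 + O(S(4))) + c(-163) = (-23643 - 1/122) + (164 + (-163)² - 102*(-163)) = -2884447/122 + (164 + 26569 + 16626) = -2884447/122 + 43359 = 2405351/122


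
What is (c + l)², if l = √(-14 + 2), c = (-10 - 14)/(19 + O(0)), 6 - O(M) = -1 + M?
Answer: -1884/169 - 48*I*√3/13 ≈ -11.148 - 6.3953*I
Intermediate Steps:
O(M) = 7 - M (O(M) = 6 - (-1 + M) = 6 + (1 - M) = 7 - M)
c = -12/13 (c = (-10 - 14)/(19 + (7 - 1*0)) = -24/(19 + (7 + 0)) = -24/(19 + 7) = -24/26 = -24*1/26 = -12/13 ≈ -0.92308)
l = 2*I*√3 (l = √(-12) = 2*I*√3 ≈ 3.4641*I)
(c + l)² = (-12/13 + 2*I*√3)²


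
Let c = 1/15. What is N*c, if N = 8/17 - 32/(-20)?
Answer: 176/1275 ≈ 0.13804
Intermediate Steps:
N = 176/85 (N = 8*(1/17) - 32*(-1/20) = 8/17 + 8/5 = 176/85 ≈ 2.0706)
c = 1/15 ≈ 0.066667
N*c = (176/85)*(1/15) = 176/1275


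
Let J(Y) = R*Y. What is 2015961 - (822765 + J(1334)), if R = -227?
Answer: 1496014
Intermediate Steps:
J(Y) = -227*Y
2015961 - (822765 + J(1334)) = 2015961 - (822765 - 227*1334) = 2015961 - (822765 - 302818) = 2015961 - 1*519947 = 2015961 - 519947 = 1496014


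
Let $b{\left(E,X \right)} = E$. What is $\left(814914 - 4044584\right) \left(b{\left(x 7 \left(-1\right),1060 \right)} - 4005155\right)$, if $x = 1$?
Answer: $12935351556540$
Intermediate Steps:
$\left(814914 - 4044584\right) \left(b{\left(x 7 \left(-1\right),1060 \right)} - 4005155\right) = \left(814914 - 4044584\right) \left(1 \cdot 7 \left(-1\right) - 4005155\right) = - 3229670 \left(7 \left(-1\right) - 4005155\right) = - 3229670 \left(-7 - 4005155\right) = \left(-3229670\right) \left(-4005162\right) = 12935351556540$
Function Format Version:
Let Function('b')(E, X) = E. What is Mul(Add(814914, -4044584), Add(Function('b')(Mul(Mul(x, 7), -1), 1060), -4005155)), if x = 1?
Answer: 12935351556540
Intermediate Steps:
Mul(Add(814914, -4044584), Add(Function('b')(Mul(Mul(x, 7), -1), 1060), -4005155)) = Mul(Add(814914, -4044584), Add(Mul(Mul(1, 7), -1), -4005155)) = Mul(-3229670, Add(Mul(7, -1), -4005155)) = Mul(-3229670, Add(-7, -4005155)) = Mul(-3229670, -4005162) = 12935351556540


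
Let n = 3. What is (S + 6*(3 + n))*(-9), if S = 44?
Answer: -720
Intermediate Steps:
(S + 6*(3 + n))*(-9) = (44 + 6*(3 + 3))*(-9) = (44 + 6*6)*(-9) = (44 + 36)*(-9) = 80*(-9) = -720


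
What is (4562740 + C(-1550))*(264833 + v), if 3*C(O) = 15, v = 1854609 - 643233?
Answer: 6735565233705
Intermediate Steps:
v = 1211376
C(O) = 5 (C(O) = (1/3)*15 = 5)
(4562740 + C(-1550))*(264833 + v) = (4562740 + 5)*(264833 + 1211376) = 4562745*1476209 = 6735565233705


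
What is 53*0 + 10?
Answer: 10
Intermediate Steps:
53*0 + 10 = 0 + 10 = 10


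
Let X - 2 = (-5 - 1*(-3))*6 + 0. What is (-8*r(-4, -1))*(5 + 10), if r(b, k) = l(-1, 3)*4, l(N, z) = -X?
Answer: -4800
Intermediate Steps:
X = -10 (X = 2 + ((-5 - 1*(-3))*6 + 0) = 2 + ((-5 + 3)*6 + 0) = 2 + (-2*6 + 0) = 2 + (-12 + 0) = 2 - 12 = -10)
l(N, z) = 10 (l(N, z) = -1*(-10) = 10)
r(b, k) = 40 (r(b, k) = 10*4 = 40)
(-8*r(-4, -1))*(5 + 10) = (-8*40)*(5 + 10) = -320*15 = -4800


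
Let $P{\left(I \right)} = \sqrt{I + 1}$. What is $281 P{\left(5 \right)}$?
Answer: $281 \sqrt{6} \approx 688.31$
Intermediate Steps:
$P{\left(I \right)} = \sqrt{1 + I}$
$281 P{\left(5 \right)} = 281 \sqrt{1 + 5} = 281 \sqrt{6}$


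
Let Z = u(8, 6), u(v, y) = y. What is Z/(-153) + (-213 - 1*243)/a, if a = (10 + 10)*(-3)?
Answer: 1928/255 ≈ 7.5608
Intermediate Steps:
Z = 6
a = -60 (a = 20*(-3) = -60)
Z/(-153) + (-213 - 1*243)/a = 6/(-153) + (-213 - 1*243)/(-60) = 6*(-1/153) + (-213 - 243)*(-1/60) = -2/51 - 456*(-1/60) = -2/51 + 38/5 = 1928/255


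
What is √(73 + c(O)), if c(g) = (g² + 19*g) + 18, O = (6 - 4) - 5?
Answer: √43 ≈ 6.5574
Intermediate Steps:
O = -3 (O = 2 - 5 = -3)
c(g) = 18 + g² + 19*g
√(73 + c(O)) = √(73 + (18 + (-3)² + 19*(-3))) = √(73 + (18 + 9 - 57)) = √(73 - 30) = √43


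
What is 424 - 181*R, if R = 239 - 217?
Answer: -3558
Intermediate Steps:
R = 22
424 - 181*R = 424 - 181*22 = 424 - 3982 = -3558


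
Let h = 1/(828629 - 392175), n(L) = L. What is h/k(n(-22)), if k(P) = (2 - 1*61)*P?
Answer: 1/566517292 ≈ 1.7652e-9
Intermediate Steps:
k(P) = -59*P (k(P) = (2 - 61)*P = -59*P)
h = 1/436454 ≈ 2.2912e-6
h/k(n(-22)) = 1/(436454*((-59*(-22)))) = (1/436454)/1298 = (1/436454)*(1/1298) = 1/566517292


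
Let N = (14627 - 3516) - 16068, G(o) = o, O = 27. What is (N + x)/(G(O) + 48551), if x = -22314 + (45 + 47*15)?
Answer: -26521/48578 ≈ -0.54595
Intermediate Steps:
N = -4957 (N = 11111 - 16068 = -4957)
x = -21564 (x = -22314 + (45 + 705) = -22314 + 750 = -21564)
(N + x)/(G(O) + 48551) = (-4957 - 21564)/(27 + 48551) = -26521/48578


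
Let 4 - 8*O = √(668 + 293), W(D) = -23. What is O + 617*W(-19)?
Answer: -113555/8 ≈ -14194.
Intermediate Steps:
O = -27/8 (O = ½ - √(668 + 293)/8 = ½ - √961/8 = ½ - ⅛*31 = ½ - 31/8 = -27/8 ≈ -3.3750)
O + 617*W(-19) = -27/8 + 617*(-23) = -27/8 - 14191 = -113555/8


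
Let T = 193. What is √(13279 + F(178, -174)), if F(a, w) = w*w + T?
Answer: 2*√10937 ≈ 209.16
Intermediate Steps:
F(a, w) = 193 + w² (F(a, w) = w*w + 193 = w² + 193 = 193 + w²)
√(13279 + F(178, -174)) = √(13279 + (193 + (-174)²)) = √(13279 + (193 + 30276)) = √(13279 + 30469) = √43748 = 2*√10937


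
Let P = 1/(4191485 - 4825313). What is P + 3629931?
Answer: 2300751905867/633828 ≈ 3.6299e+6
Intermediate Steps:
P = -1/633828 (P = 1/(-633828) = -1/633828 ≈ -1.5777e-6)
P + 3629931 = -1/633828 + 3629931 = 2300751905867/633828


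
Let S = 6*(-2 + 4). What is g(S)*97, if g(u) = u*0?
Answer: 0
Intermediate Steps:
S = 12 (S = 6*2 = 12)
g(u) = 0
g(S)*97 = 0*97 = 0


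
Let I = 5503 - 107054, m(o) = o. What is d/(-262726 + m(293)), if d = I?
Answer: 101551/262433 ≈ 0.38696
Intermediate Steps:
I = -101551
d = -101551
d/(-262726 + m(293)) = -101551/(-262726 + 293) = -101551/(-262433) = -101551*(-1/262433) = 101551/262433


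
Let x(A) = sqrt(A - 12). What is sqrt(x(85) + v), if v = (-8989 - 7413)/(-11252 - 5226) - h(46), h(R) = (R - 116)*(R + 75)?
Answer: sqrt(575020662909 + 67881121*sqrt(73))/8239 ≈ 92.084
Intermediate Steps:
h(R) = (-116 + R)*(75 + R)
x(A) = sqrt(-12 + A)
v = 69792531/8239 (v = (-8989 - 7413)/(-11252 - 5226) - (-8700 + 46**2 - 41*46) = -16402/(-16478) - (-8700 + 2116 - 1886) = -16402*(-1/16478) - 1*(-8470) = 8201/8239 + 8470 = 69792531/8239 ≈ 8471.0)
sqrt(x(85) + v) = sqrt(sqrt(-12 + 85) + 69792531/8239) = sqrt(sqrt(73) + 69792531/8239) = sqrt(69792531/8239 + sqrt(73))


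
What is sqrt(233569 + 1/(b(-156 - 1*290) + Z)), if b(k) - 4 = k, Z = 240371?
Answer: sqrt(13445615546141258)/239929 ≈ 483.29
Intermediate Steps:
b(k) = 4 + k
sqrt(233569 + 1/(b(-156 - 1*290) + Z)) = sqrt(233569 + 1/((4 + (-156 - 1*290)) + 240371)) = sqrt(233569 + 1/((4 + (-156 - 290)) + 240371)) = sqrt(233569 + 1/((4 - 446) + 240371)) = sqrt(233569 + 1/(-442 + 240371)) = sqrt(233569 + 1/239929) = sqrt(56039976602/239929) = sqrt(13445615546141258)/239929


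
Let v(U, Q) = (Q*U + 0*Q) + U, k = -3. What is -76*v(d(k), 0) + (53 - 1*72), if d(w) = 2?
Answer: -171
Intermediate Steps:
v(U, Q) = U + Q*U (v(U, Q) = (Q*U + 0) + U = Q*U + U = U + Q*U)
-76*v(d(k), 0) + (53 - 1*72) = -152*(1 + 0) + (53 - 1*72) = -152 + (53 - 72) = -76*2 - 19 = -152 - 19 = -171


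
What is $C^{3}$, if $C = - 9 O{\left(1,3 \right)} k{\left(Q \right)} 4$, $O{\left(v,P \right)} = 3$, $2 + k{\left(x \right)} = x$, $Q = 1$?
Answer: $1259712$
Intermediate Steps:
$k{\left(x \right)} = -2 + x$
$C = 108$ ($C = - 9 \cdot 3 \left(-2 + 1\right) 4 = - 9 \cdot 3 \left(-1\right) 4 = - 9 \left(\left(-3\right) 4\right) = \left(-9\right) \left(-12\right) = 108$)
$C^{3} = 108^{3} = 1259712$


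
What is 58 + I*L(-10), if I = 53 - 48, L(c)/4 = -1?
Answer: 38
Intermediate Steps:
L(c) = -4 (L(c) = 4*(-1) = -4)
I = 5
58 + I*L(-10) = 58 + 5*(-4) = 58 - 20 = 38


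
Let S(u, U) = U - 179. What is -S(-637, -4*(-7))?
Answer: 151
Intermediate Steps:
S(u, U) = -179 + U
-S(-637, -4*(-7)) = -(-179 - 4*(-7)) = -(-179 + 28) = -1*(-151) = 151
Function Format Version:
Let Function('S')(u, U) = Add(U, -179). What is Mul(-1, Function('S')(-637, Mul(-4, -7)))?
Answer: 151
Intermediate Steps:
Function('S')(u, U) = Add(-179, U)
Mul(-1, Function('S')(-637, Mul(-4, -7))) = Mul(-1, Add(-179, Mul(-4, -7))) = Mul(-1, Add(-179, 28)) = Mul(-1, -151) = 151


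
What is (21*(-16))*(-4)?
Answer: 1344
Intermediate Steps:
(21*(-16))*(-4) = -336*(-4) = 1344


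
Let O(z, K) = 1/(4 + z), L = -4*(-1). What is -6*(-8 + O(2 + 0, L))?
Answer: 47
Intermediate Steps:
L = 4
-6*(-8 + O(2 + 0, L)) = -6*(-8 + 1/(4 + (2 + 0))) = -6*(-8 + 1/(4 + 2)) = -6*(-8 + 1/6) = -6*(-47/6) = 47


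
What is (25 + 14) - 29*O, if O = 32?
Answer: -889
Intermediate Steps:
(25 + 14) - 29*O = (25 + 14) - 29*32 = 39 - 928 = -889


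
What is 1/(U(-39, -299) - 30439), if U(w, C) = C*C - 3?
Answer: 1/58959 ≈ 1.6961e-5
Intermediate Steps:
U(w, C) = -3 + C² (U(w, C) = C² - 3 = -3 + C²)
1/(U(-39, -299) - 30439) = 1/((-3 + (-299)²) - 30439) = 1/((-3 + 89401) - 30439) = 1/(89398 - 30439) = 1/58959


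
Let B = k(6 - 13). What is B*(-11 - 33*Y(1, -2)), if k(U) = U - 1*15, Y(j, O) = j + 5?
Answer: 4598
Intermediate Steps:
Y(j, O) = 5 + j
k(U) = -15 + U (k(U) = U - 15 = -15 + U)
B = -22 (B = -15 + (6 - 13) = -15 - 7 = -22)
B*(-11 - 33*Y(1, -2)) = -22*(-11 - 33*(5 + 1)) = -22*(-11 - 33*6) = -22*(-11 - 198) = -22*(-209) = 4598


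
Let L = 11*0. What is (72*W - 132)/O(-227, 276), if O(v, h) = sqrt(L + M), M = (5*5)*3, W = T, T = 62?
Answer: 1444*sqrt(3)/5 ≈ 500.22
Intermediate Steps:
W = 62
L = 0
M = 75 (M = 25*3 = 75)
O(v, h) = 5*sqrt(3) (O(v, h) = sqrt(0 + 75) = sqrt(75) = 5*sqrt(3))
(72*W - 132)/O(-227, 276) = (72*62 - 132)/((5*sqrt(3))) = (4464 - 132)*(sqrt(3)/15) = 4332*(sqrt(3)/15) = 1444*sqrt(3)/5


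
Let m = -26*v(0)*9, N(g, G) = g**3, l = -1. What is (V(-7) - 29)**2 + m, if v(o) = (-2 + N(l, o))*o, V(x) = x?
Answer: 1296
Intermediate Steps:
v(o) = -3*o (v(o) = (-2 + (-1)**3)*o = (-2 - 1)*o = -3*o)
m = 0 (m = -(-78)*0*9 = -26*0*9 = 0*9 = 0)
(V(-7) - 29)**2 + m = (-7 - 29)**2 + 0 = (-36)**2 + 0 = 1296 + 0 = 1296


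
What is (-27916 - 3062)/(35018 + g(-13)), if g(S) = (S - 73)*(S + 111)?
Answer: -15489/13295 ≈ -1.1650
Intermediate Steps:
g(S) = (-73 + S)*(111 + S)
(-27916 - 3062)/(35018 + g(-13)) = (-27916 - 3062)/(35018 + (-8103 + (-13)² + 38*(-13))) = -30978/(35018 + (-8103 + 169 - 494)) = -30978/(35018 - 8428) = -30978/26590 = -30978*1/26590 = -15489/13295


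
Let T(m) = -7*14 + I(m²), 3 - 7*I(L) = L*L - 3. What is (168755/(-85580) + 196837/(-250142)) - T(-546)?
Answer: 190252106526110055527/14985006652 ≈ 1.2696e+10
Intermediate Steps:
I(L) = 6/7 - L²/7 (I(L) = 3/7 - (L*L - 3)/7 = 3/7 - (L² - 3)/7 = 3/7 - (-3 + L²)/7 = 3/7 + (3/7 - L²/7) = 6/7 - L²/7)
T(m) = -680/7 - m⁴/7 (T(m) = -7*14 + (6/7 - m⁴/7) = -98 + (6/7 - m⁴/7) = -680/7 - m⁴/7)
(168755/(-85580) + 196837/(-250142)) - T(-546) = (168755/(-85580) + 196837/(-250142)) - (-680/7 - ⅐*(-546)⁴) = (168755*(-1/85580) + 196837*(-1/250142)) - (-680/7 - ⅐*88873149456) = (-33751/17116 - 196837/250142) - (-680/7 - 12696164208) = -5905802367/2140715236 - 1*(-88873150136/7) = -5905802367/2140715236 + 88873150136/7 = 190252106526110055527/14985006652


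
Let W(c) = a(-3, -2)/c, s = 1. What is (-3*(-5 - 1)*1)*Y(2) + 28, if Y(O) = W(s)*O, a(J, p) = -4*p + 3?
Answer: 424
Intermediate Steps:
a(J, p) = 3 - 4*p
W(c) = 11/c (W(c) = (3 - 4*(-2))/c = (3 + 8)/c = 11/c)
Y(O) = 11*O (Y(O) = (11/1)*O = (11*1)*O = 11*O)
(-3*(-5 - 1)*1)*Y(2) + 28 = (-3*(-5 - 1)*1)*(11*2) + 28 = (-3*(-6)*1)*22 + 28 = (18*1)*22 + 28 = 18*22 + 28 = 396 + 28 = 424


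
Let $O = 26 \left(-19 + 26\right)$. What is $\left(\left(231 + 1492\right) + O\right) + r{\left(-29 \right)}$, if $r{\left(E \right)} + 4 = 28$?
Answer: $1929$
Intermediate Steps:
$r{\left(E \right)} = 24$ ($r{\left(E \right)} = -4 + 28 = 24$)
$O = 182$ ($O = 26 \cdot 7 = 182$)
$\left(\left(231 + 1492\right) + O\right) + r{\left(-29 \right)} = \left(\left(231 + 1492\right) + 182\right) + 24 = \left(1723 + 182\right) + 24 = 1905 + 24 = 1929$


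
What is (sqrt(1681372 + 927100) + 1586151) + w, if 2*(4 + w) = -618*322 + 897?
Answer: 2974195/2 + 262*sqrt(38) ≈ 1.4887e+6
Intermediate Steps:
w = -198107/2 (w = -4 + (-618*322 + 897)/2 = -4 + (-198996 + 897)/2 = -4 + (1/2)*(-198099) = -4 - 198099/2 = -198107/2 ≈ -99054.)
(sqrt(1681372 + 927100) + 1586151) + w = (sqrt(1681372 + 927100) + 1586151) - 198107/2 = (sqrt(2608472) + 1586151) - 198107/2 = (262*sqrt(38) + 1586151) - 198107/2 = (1586151 + 262*sqrt(38)) - 198107/2 = 2974195/2 + 262*sqrt(38)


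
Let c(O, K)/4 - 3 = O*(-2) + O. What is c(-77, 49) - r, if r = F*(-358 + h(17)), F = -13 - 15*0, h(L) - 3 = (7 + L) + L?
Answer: -3762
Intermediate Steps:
h(L) = 10 + 2*L (h(L) = 3 + ((7 + L) + L) = 3 + (7 + 2*L) = 10 + 2*L)
F = -13 (F = -13 + 0 = -13)
c(O, K) = 12 - 4*O (c(O, K) = 12 + 4*(O*(-2) + O) = 12 + 4*(-2*O + O) = 12 + 4*(-O) = 12 - 4*O)
r = 4082 (r = -13*(-358 + (10 + 2*17)) = -13*(-358 + (10 + 34)) = -13*(-358 + 44) = -13*(-314) = 4082)
c(-77, 49) - r = (12 - 4*(-77)) - 1*4082 = (12 + 308) - 4082 = 320 - 4082 = -3762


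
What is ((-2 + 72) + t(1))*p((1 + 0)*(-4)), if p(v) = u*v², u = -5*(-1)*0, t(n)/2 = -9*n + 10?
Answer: 0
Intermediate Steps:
t(n) = 20 - 18*n (t(n) = 2*(-9*n + 10) = 2*(10 - 9*n) = 20 - 18*n)
u = 0 (u = 5*0 = 0)
p(v) = 0 (p(v) = 0*v² = 0)
((-2 + 72) + t(1))*p((1 + 0)*(-4)) = ((-2 + 72) + (20 - 18*1))*0 = (70 + (20 - 18))*0 = (70 + 2)*0 = 72*0 = 0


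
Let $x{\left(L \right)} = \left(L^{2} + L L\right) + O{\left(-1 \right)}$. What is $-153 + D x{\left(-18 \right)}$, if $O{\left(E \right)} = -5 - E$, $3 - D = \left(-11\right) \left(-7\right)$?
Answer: $-47809$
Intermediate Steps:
$D = -74$ ($D = 3 - \left(-11\right) \left(-7\right) = 3 - 77 = -74$)
$x{\left(L \right)} = -4 + 2 L^{2}$ ($x{\left(L \right)} = \left(L^{2} + L L\right) - 4 = \left(L^{2} + L^{2}\right) + \left(-5 + 1\right) = 2 L^{2} - 4 = -4 + 2 L^{2}$)
$-153 + D x{\left(-18 \right)} = -153 - 74 \left(-4 + 2 \left(-18\right)^{2}\right) = -153 - 74 \left(-4 + 2 \cdot 324\right) = -153 - 74 \left(-4 + 648\right) = -153 - 47656 = -47809$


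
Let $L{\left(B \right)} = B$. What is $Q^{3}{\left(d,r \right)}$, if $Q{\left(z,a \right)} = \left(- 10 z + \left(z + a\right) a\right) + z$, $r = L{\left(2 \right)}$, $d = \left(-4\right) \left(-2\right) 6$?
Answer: $-36594368$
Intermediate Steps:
$d = 48$ ($d = 8 \cdot 6 = 48$)
$r = 2$
$Q{\left(z,a \right)} = - 9 z + a \left(a + z\right)$ ($Q{\left(z,a \right)} = \left(- 10 z + \left(a + z\right) a\right) + z = \left(- 10 z + a \left(a + z\right)\right) + z = - 9 z + a \left(a + z\right)$)
$Q^{3}{\left(d,r \right)} = \left(2^{2} - 432 + 2 \cdot 48\right)^{3} = \left(4 - 432 + 96\right)^{3} = \left(-332\right)^{3} = -36594368$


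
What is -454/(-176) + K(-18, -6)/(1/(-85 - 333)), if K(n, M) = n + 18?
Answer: 227/88 ≈ 2.5795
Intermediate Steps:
K(n, M) = 18 + n
-454/(-176) + K(-18, -6)/(1/(-85 - 333)) = -454/(-176) + (18 - 18)/(1/(-85 - 333)) = -454*(-1/176) + 0/(1/(-418)) = 227/88 + 0/(-1/418) = 227/88 + 0*(-418) = 227/88 + 0 = 227/88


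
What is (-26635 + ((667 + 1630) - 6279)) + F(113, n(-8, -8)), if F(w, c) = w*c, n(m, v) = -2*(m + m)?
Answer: -27001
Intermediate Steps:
n(m, v) = -4*m
F(w, c) = c*w
(-26635 + ((667 + 1630) - 6279)) + F(113, n(-8, -8)) = (-26635 + ((667 + 1630) - 6279)) - 4*(-8)*113 = (-26635 + (2297 - 6279)) + 32*113 = (-26635 - 3982) + 3616 = -30617 + 3616 = -27001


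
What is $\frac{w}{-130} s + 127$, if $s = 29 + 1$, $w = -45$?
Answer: $\frac{1786}{13} \approx 137.38$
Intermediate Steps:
$s = 30$
$\frac{w}{-130} s + 127 = - \frac{45}{-130} \cdot 30 + 127 = \left(-45\right) \left(- \frac{1}{130}\right) 30 + 127 = \frac{9}{26} \cdot 30 + 127 = \frac{135}{13} + 127 = \frac{1786}{13}$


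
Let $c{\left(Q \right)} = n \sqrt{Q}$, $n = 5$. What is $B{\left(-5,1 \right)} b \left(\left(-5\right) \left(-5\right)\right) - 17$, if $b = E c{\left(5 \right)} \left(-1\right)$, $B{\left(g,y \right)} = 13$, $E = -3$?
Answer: $-17 + 4875 \sqrt{5} \approx 10884.0$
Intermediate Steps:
$c{\left(Q \right)} = 5 \sqrt{Q}$
$b = 15 \sqrt{5}$ ($b = - 3 \cdot 5 \sqrt{5} \left(-1\right) = - 15 \sqrt{5} \left(-1\right) = 15 \sqrt{5} \approx 33.541$)
$B{\left(-5,1 \right)} b \left(\left(-5\right) \left(-5\right)\right) - 17 = 13 \cdot 15 \sqrt{5} \left(\left(-5\right) \left(-5\right)\right) - 17 = 13 \cdot 15 \sqrt{5} \cdot 25 + \left(-51 + 34\right) = 13 \cdot 375 \sqrt{5} - 17 = 4875 \sqrt{5} - 17 = -17 + 4875 \sqrt{5}$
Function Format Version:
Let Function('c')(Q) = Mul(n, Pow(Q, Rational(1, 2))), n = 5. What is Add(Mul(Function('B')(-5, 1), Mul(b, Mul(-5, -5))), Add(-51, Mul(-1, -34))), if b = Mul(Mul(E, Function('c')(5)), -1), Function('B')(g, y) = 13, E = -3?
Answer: Add(-17, Mul(4875, Pow(5, Rational(1, 2)))) ≈ 10884.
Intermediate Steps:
Function('c')(Q) = Mul(5, Pow(Q, Rational(1, 2)))
b = Mul(15, Pow(5, Rational(1, 2))) (b = Mul(Mul(-3, Mul(5, Pow(5, Rational(1, 2)))), -1) = Mul(Mul(-15, Pow(5, Rational(1, 2))), -1) = Mul(15, Pow(5, Rational(1, 2))) ≈ 33.541)
Add(Mul(Function('B')(-5, 1), Mul(b, Mul(-5, -5))), Add(-51, Mul(-1, -34))) = Add(Mul(13, Mul(Mul(15, Pow(5, Rational(1, 2))), Mul(-5, -5))), Add(-51, Mul(-1, -34))) = Add(Mul(13, Mul(Mul(15, Pow(5, Rational(1, 2))), 25)), Add(-51, 34)) = Add(Mul(13, Mul(375, Pow(5, Rational(1, 2)))), -17) = Add(Mul(4875, Pow(5, Rational(1, 2))), -17) = Add(-17, Mul(4875, Pow(5, Rational(1, 2))))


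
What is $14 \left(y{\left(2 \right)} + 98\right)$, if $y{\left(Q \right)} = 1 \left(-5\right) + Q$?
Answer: $1330$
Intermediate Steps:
$y{\left(Q \right)} = -5 + Q$
$14 \left(y{\left(2 \right)} + 98\right) = 14 \left(\left(-5 + 2\right) + 98\right) = 14 \left(-3 + 98\right) = 14 \cdot 95 = 1330$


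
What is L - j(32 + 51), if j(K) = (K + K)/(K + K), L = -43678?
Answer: -43679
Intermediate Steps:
j(K) = 1 (j(K) = (2*K)/((2*K)) = (2*K)*(1/(2*K)) = 1)
L - j(32 + 51) = -43678 - 1*1 = -43678 - 1 = -43679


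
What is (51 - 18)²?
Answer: 1089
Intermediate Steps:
(51 - 18)² = 33² = 1089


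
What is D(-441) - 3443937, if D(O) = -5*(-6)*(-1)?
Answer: -3443967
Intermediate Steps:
D(O) = -30 (D(O) = 30*(-1) = -30)
D(-441) - 3443937 = -30 - 3443937 = -3443967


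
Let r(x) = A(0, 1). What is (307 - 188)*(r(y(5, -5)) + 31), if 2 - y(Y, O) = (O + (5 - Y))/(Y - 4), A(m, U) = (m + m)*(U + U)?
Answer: 3689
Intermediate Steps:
A(m, U) = 4*U*m (A(m, U) = (2*m)*(2*U) = 4*U*m)
y(Y, O) = 2 - (5 + O - Y)/(-4 + Y) (y(Y, O) = 2 - (O + (5 - Y))/(Y - 4) = 2 - (5 + O - Y)/(-4 + Y))
r(x) = 0 (r(x) = 4*1*0 = 0)
(307 - 188)*(r(y(5, -5)) + 31) = (307 - 188)*(0 + 31) = 119*31 = 3689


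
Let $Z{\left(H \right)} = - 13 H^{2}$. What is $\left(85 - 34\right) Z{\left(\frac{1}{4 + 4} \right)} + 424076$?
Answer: $\frac{27140201}{64} \approx 4.2407 \cdot 10^{5}$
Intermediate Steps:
$\left(85 - 34\right) Z{\left(\frac{1}{4 + 4} \right)} + 424076 = \left(85 - 34\right) \left(- 13 \left(\frac{1}{4 + 4}\right)^{2}\right) + 424076 = 51 \left(- 13 \left(\frac{1}{8}\right)^{2}\right) + 424076 = 51 \left(- \frac{13}{64}\right) + 424076 = - \frac{663}{64} + 424076 = \frac{27140201}{64}$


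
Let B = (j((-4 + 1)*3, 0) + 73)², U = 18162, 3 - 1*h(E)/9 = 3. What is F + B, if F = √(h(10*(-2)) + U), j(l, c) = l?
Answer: 4096 + 3*√2018 ≈ 4230.8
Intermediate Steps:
h(E) = 0 (h(E) = 27 - 9*3 = 27 - 27 = 0)
F = 3*√2018 (F = √(0 + 18162) = √18162 = 3*√2018 ≈ 134.77)
B = 4096 (B = ((-4 + 1)*3 + 73)² = (-3*3 + 73)² = (-9 + 73)² = 64² = 4096)
F + B = 3*√2018 + 4096 = 4096 + 3*√2018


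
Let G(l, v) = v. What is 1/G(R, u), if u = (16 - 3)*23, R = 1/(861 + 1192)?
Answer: 1/299 ≈ 0.0033445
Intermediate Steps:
R = 1/2053 ≈ 0.00048709
u = 299 (u = 13*23 = 299)
1/G(R, u) = 1/299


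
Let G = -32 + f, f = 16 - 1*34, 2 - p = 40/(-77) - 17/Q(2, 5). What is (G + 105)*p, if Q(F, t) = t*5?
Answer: 6159/35 ≈ 175.97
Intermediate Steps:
Q(F, t) = 5*t
p = 6159/1925 (p = 2 - (40/(-77) - 17/(5*5)) = 2 - (40*(-1/77) - 17/25) = 2 - (-40/77 - 17*1/25) = 2 - (-40/77 - 17/25) = 2 - 1*(-2309/1925) = 2 + 2309/1925 = 6159/1925 ≈ 3.1995)
f = -18 (f = 16 - 34 = -18)
G = -50 (G = -32 - 18 = -50)
(G + 105)*p = (-50 + 105)*(6159/1925) = 55*(6159/1925) = 6159/35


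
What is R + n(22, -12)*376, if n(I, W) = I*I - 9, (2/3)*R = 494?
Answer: 179341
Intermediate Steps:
R = 741 (R = (3/2)*494 = 741)
n(I, W) = -9 + I**2 (n(I, W) = I**2 - 9 = -9 + I**2)
R + n(22, -12)*376 = 741 + (-9 + 22**2)*376 = 741 + (-9 + 484)*376 = 741 + 475*376 = 741 + 178600 = 179341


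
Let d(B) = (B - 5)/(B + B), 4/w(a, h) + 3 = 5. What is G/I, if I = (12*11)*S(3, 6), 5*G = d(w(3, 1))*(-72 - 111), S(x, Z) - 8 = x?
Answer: 183/9680 ≈ 0.018905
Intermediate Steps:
S(x, Z) = 8 + x
w(a, h) = 2 (w(a, h) = 4/(-3 + 5) = 4/2 = 4*(½) = 2)
d(B) = (-5 + B)/(2*B) (d(B) = (-5 + B)/((2*B)) = (-5 + B)*(1/(2*B)) = (-5 + B)/(2*B))
G = 549/20 (G = (((½)*(-5 + 2)/2)*(-72 - 111))/5 = (((½)*(½)*(-3))*(-183))/5 = (-¾*(-183))/5 = (⅕)*(549/4) = 549/20 ≈ 27.450)
I = 1452 (I = (12*11)*(8 + 3) = 132*11 = 1452)
G/I = (549/20)/1452 = (549/20)*(1/1452) = 183/9680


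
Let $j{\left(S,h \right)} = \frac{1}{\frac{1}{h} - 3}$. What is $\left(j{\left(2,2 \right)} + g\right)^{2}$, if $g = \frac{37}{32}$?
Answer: $\frac{14641}{25600} \approx 0.57191$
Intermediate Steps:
$j{\left(S,h \right)} = \frac{1}{-3 + \frac{1}{h}}$
$g = \frac{37}{32}$ ($g = 37 \cdot \frac{1}{32} = \frac{37}{32} \approx 1.1563$)
$\left(j{\left(2,2 \right)} + g\right)^{2} = \left(\left(-1\right) 2 \frac{1}{-1 + 3 \cdot 2} + \frac{37}{32}\right)^{2} = \left(\left(-1\right) 2 \frac{1}{-1 + 6} + \frac{37}{32}\right)^{2} = \left(\left(-1\right) 2 \cdot \frac{1}{5} + \frac{37}{32}\right)^{2} = \left(- \frac{2}{5} + \frac{37}{32}\right)^{2} = \left(\frac{121}{160}\right)^{2} = \frac{14641}{25600}$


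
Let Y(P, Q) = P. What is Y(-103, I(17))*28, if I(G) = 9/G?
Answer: -2884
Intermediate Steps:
Y(-103, I(17))*28 = -103*28 = -2884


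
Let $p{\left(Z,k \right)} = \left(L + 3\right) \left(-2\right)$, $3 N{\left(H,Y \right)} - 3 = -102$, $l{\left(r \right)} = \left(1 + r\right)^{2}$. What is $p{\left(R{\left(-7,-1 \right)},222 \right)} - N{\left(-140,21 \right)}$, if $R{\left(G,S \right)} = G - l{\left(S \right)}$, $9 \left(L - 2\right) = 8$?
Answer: $\frac{191}{9} \approx 21.222$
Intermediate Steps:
$N{\left(H,Y \right)} = -33$ ($N{\left(H,Y \right)} = 1 + \frac{1}{3} \left(-102\right) = 1 - 34 = -33$)
$L = \frac{26}{9}$ ($L = 2 + \frac{1}{9} \cdot 8 = 2 + \frac{8}{9} = \frac{26}{9} \approx 2.8889$)
$R{\left(G,S \right)} = G - \left(1 + S\right)^{2}$
$p{\left(Z,k \right)} = - \frac{106}{9}$ ($p{\left(Z,k \right)} = \left(\frac{26}{9} + 3\right) \left(-2\right) = \frac{53}{9} \left(-2\right) = - \frac{106}{9}$)
$p{\left(R{\left(-7,-1 \right)},222 \right)} - N{\left(-140,21 \right)} = - \frac{106}{9} - -33 = - \frac{106}{9} + 33 = \frac{191}{9}$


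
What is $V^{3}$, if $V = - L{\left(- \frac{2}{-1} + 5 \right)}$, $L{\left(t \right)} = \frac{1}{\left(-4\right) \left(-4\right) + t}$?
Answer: $- \frac{1}{12167} \approx -8.219 \cdot 10^{-5}$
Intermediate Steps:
$L{\left(t \right)} = \frac{1}{16 + t}$
$V = - \frac{1}{23}$ ($V = - \frac{1}{16 + \left(- \frac{2}{-1} + 5\right)} = - \frac{1}{16 + \left(\left(-2\right) \left(-1\right) + 5\right)} = - \frac{1}{16 + \left(2 + 5\right)} = - \frac{1}{16 + 7} = - \frac{1}{23} \approx -0.043478$)
$V^{3} = \left(- \frac{1}{23}\right)^{3} = - \frac{1}{12167}$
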